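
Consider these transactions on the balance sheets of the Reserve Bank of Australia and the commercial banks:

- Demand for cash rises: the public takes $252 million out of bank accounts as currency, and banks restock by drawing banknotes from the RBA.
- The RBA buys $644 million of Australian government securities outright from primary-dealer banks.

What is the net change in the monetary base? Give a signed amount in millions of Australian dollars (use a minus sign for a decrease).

+$644 million

Currency withdrawal $252 million: just a shift between currency and reserves — both are base money → 0.
OMO purchase (from banks) $644 million: RBA balance sheet expands → +$644M.
Net: 0 + 644 = +$644 million.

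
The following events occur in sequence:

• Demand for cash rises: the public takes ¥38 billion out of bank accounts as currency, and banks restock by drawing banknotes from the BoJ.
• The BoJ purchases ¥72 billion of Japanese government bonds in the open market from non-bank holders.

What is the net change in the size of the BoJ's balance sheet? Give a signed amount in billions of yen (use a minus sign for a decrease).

Currency withdrawal ¥38 billion: only the composition of liabilities changes → 0.
Asset purchase (from non-banks) ¥72 billion: a BoJ asset is acquired → +¥72B.
Net: 0 + 72 = +¥72 billion.

+¥72 billion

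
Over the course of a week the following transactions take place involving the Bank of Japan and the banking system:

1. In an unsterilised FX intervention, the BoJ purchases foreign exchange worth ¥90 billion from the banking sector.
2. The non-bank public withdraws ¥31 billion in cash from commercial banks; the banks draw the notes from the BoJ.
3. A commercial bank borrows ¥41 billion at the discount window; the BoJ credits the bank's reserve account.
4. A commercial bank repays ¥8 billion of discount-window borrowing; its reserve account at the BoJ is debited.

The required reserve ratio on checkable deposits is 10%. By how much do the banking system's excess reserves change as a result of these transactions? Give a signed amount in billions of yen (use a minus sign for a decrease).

FX purchase ¥90 billion: reserves +¥90B, deposits 0.
Currency withdrawal ¥31 billion: reserves −¥31B, deposits −¥31B.
Discount-window loan ¥41 billion: reserves +¥41B, deposits 0.
Discount-window repayment ¥8 billion: reserves −¥8B, deposits 0.
Totals: Δreserves = +¥92B, Δdeposits = −¥31B.
Δrequired reserves = 10% × −¥31B = −¥3.1B.
Δexcess reserves = Δreserves − Δrequired = +¥92B − (−¥3.1B) = +¥95.1 billion.

+¥95.1 billion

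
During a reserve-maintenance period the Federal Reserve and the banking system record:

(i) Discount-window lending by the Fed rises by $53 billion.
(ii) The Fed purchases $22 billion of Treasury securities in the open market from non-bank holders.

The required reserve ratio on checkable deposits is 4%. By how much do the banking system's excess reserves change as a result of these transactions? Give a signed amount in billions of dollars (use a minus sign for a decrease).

Discount-window loan $53 billion: reserves +$53B, deposits 0.
Asset purchase (from non-banks) $22 billion: reserves +$22B, deposits +$22B.
Totals: Δreserves = +$75B, Δdeposits = +$22B.
Δrequired reserves = 4% × +$22B = +$0.88B.
Δexcess reserves = Δreserves − Δrequired = +$75B − (+$0.88B) = +$74.12 billion.

+$74.12 billion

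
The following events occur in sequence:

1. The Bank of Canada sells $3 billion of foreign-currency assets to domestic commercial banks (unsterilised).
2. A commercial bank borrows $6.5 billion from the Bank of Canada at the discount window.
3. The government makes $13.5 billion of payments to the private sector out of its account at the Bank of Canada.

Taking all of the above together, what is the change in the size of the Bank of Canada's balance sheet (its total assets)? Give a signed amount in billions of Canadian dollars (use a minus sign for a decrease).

+$3.5 billion

Bank of Canada balance sheet:
  Assets:      Loans to banks +$6.5B, Foreign assets −$3B
  Liabilities: Bank reserves +$17B, Government deposits −$13.5B
Commercial banking system:
  Assets:      Reserves at CB +$17B, Foreign assets +$3B
  Liabilities: Checkable deposits +$13.5B, Borrowings from CB +$6.5B
Change in total Bank of Canada assets = +$3.5 billion.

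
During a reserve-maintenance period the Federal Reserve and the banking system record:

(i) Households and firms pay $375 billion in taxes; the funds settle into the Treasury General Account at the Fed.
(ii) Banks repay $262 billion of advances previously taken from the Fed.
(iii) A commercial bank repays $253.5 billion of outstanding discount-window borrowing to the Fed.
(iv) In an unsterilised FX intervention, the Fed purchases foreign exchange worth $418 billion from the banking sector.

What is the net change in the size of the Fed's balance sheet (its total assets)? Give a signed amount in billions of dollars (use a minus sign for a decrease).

Fed balance sheet:
  Assets:      Loans to banks −$515.5B, Foreign assets +$418B
  Liabilities: Bank reserves −$472.5B, Government deposits +$375B
Change in total Fed assets = -$97.5 billion.

-$97.5 billion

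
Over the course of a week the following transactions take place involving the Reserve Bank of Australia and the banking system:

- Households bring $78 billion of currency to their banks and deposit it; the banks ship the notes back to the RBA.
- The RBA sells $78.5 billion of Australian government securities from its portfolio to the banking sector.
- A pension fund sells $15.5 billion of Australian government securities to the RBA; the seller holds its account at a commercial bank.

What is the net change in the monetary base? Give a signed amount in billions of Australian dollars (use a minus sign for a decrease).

-$63 billion

RBA balance sheet:
  Assets:      Securities −$63B
  Liabilities: Bank reserves +$15B, Currency in circulation −$78B
Commercial banking system:
  Assets:      Reserves at CB +$15B, Securities +$78.5B
  Liabilities: Checkable deposits +$93.5B
Monetary base = currency + reserves: −$78B + (+$15B) = -$63 billion.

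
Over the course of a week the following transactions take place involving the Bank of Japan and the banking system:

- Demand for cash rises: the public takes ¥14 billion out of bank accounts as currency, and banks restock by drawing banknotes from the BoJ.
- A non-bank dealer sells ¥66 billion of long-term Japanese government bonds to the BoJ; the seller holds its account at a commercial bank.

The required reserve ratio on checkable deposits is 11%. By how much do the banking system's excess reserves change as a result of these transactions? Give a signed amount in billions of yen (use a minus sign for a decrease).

+¥46.28 billion

Currency withdrawal ¥14 billion: reserves −¥14B, deposits −¥14B.
Asset purchase (from non-banks) ¥66 billion: reserves +¥66B, deposits +¥66B.
Totals: Δreserves = +¥52B, Δdeposits = +¥52B.
Δrequired reserves = 11% × +¥52B = +¥5.72B.
Δexcess reserves = Δreserves − Δrequired = +¥52B − (+¥5.72B) = +¥46.28 billion.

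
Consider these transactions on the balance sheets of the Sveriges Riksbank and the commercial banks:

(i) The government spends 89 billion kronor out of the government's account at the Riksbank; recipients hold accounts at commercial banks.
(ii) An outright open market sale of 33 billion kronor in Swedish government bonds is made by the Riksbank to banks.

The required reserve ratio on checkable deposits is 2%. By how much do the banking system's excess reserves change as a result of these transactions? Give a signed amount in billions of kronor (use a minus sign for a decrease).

Government spending 89 billion kronor: reserves +89B, deposits +89B.
OMO sale (to banks) 33 billion kronor: reserves −33B, deposits 0.
Totals: Δreserves = +56B, Δdeposits = +89B.
Δrequired reserves = 2% × +89B = +1.78B.
Δexcess reserves = Δreserves − Δrequired = +56B − (+1.78B) = +54.22 billion.

+54.22 billion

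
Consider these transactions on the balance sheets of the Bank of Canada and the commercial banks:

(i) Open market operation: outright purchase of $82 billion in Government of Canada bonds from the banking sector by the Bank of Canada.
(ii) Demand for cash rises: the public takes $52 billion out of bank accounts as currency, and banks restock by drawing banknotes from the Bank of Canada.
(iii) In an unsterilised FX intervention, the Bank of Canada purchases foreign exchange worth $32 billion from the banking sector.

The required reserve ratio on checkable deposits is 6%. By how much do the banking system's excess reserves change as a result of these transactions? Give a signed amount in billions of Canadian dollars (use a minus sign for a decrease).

+$65.12 billion

OMO purchase (from banks) $82 billion: reserves +$82B, deposits 0.
Currency withdrawal $52 billion: reserves −$52B, deposits −$52B.
FX purchase $32 billion: reserves +$32B, deposits 0.
Totals: Δreserves = +$62B, Δdeposits = −$52B.
Δrequired reserves = 6% × −$52B = −$3.12B.
Δexcess reserves = Δreserves − Δrequired = +$62B − (−$3.12B) = +$65.12 billion.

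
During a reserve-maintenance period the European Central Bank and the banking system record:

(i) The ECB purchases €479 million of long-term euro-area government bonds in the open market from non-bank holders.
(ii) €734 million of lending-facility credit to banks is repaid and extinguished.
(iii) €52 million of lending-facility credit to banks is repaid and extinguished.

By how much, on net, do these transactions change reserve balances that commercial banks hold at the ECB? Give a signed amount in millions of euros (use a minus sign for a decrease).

-€307 million

Asset purchase (from non-banks) €479 million: the ECB pays by crediting reserve accounts → +€479M.
Discount-window repayment €734 million: repayment is debited from reserves → −€734M.
Discount-window repayment €52 million: repayment is debited from reserves → −€52M.
Net: 479 − 734 − 52 = -€307 million.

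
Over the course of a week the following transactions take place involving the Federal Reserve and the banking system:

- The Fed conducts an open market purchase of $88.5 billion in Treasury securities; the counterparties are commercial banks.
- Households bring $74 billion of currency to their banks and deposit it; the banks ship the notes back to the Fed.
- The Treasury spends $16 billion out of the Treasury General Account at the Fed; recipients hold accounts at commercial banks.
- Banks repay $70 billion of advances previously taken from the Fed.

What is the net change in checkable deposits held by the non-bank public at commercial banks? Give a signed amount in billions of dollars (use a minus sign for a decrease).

+$90 billion

OMO purchase (from banks) $88.5 billion: the counterparty is a bank, so public deposits are unchanged → 0.
Currency deposit $74 billion: non-bank counterparties' bank balances rise → +$74B.
Government spending $16 billion: non-bank counterparties' bank balances rise → +$16B.
Discount-window repayment $70 billion: the counterparty is a bank, so public deposits are unchanged → 0.
Net: 0 + 74 + 16 + 0 = +$90 billion.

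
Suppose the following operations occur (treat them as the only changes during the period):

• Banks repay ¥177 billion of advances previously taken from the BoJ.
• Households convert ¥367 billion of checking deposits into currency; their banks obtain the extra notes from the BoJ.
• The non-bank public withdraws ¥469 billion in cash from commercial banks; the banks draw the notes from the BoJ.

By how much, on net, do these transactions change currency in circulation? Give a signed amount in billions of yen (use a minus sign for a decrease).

+¥836 billion

BoJ balance sheet:
  Assets:      Loans to banks −¥177B
  Liabilities: Bank reserves −¥1013B, Currency in circulation +¥836B
So the change in currency in circulation is +¥836 billion.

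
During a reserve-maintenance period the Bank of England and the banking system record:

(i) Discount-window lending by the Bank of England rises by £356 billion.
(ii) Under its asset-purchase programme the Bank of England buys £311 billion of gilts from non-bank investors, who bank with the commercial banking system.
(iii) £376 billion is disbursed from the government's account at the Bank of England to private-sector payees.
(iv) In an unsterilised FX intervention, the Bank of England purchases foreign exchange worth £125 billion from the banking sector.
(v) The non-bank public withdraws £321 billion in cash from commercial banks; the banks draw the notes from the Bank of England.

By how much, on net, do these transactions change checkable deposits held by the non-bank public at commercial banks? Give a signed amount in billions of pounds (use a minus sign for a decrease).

+£366 billion

Bank of England balance sheet:
  Assets:      Securities +£311B, Loans to banks +£356B, Foreign assets +£125B
  Liabilities: Bank reserves +£847B, Currency in circulation +£321B, Government deposits −£376B
Commercial banking system:
  Assets:      Reserves at CB +£847B, Foreign assets −£125B
  Liabilities: Checkable deposits +£366B, Borrowings from CB +£356B
So the change in checkable deposits held by the non-bank public at commercial banks is +£366 billion.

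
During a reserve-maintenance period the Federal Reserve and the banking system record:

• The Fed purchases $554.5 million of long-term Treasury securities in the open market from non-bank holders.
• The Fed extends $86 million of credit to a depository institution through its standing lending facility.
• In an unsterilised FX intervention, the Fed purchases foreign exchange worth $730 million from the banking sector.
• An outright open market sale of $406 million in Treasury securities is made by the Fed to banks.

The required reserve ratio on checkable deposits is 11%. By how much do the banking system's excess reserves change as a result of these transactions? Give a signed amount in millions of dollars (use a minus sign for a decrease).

Asset purchase (from non-banks) $554.5 million: reserves +$554.5M, deposits +$554.5M.
Discount-window loan $86 million: reserves +$86M, deposits 0.
FX purchase $730 million: reserves +$730M, deposits 0.
OMO sale (to banks) $406 million: reserves −$406M, deposits 0.
Totals: Δreserves = +$964.5M, Δdeposits = +$554.5M.
Δrequired reserves = 11% × +$554.5M = +$60.995M.
Δexcess reserves = Δreserves − Δrequired = +$964.5M − (+$60.995M) = +$903.505 million.

+$903.505 million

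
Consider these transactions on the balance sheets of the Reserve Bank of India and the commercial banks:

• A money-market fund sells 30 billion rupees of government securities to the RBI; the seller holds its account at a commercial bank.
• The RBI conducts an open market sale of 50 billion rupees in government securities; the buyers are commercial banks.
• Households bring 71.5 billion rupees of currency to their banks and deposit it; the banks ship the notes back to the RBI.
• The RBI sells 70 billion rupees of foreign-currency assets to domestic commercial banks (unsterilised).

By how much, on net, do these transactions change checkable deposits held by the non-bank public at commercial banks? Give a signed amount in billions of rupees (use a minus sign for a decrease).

RBI balance sheet:
  Assets:      Securities −20B, Foreign assets −70B
  Liabilities: Bank reserves −18.5B, Currency in circulation −71.5B
Commercial banking system:
  Assets:      Reserves at CB −18.5B, Securities +50B, Foreign assets +70B
  Liabilities: Checkable deposits +101.5B
So the change in checkable deposits held by the non-bank public at commercial banks is +101.5 billion.

+101.5 billion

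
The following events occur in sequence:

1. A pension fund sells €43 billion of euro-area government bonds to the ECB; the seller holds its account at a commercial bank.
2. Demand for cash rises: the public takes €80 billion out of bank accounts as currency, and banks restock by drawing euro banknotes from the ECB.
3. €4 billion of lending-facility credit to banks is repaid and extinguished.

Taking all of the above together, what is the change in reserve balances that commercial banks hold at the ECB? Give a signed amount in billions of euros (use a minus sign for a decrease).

Asset purchase (from non-banks) €43 billion: the ECB pays by crediting reserve accounts → +€43B.
Currency withdrawal €80 billion: banks swap reserves for currency → −€80B.
Discount-window repayment €4 billion: repayment is debited from reserves → −€4B.
Net: 43 − 80 − 4 = -€41 billion.

-€41 billion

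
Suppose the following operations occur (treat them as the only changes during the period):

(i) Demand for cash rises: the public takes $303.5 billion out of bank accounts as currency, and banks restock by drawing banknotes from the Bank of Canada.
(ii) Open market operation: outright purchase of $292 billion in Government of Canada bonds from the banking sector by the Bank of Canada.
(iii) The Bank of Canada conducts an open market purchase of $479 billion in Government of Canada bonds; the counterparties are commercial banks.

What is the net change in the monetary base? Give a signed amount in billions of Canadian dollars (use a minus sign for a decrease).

Currency withdrawal $303.5 billion: just a shift between currency and reserves — both are base money → 0.
OMO purchase (from banks) $292 billion: Bank of Canada balance sheet expands → +$292B.
OMO purchase (from banks) $479 billion: Bank of Canada balance sheet expands → +$479B.
Net: 0 + 292 + 479 = +$771 billion.

+$771 billion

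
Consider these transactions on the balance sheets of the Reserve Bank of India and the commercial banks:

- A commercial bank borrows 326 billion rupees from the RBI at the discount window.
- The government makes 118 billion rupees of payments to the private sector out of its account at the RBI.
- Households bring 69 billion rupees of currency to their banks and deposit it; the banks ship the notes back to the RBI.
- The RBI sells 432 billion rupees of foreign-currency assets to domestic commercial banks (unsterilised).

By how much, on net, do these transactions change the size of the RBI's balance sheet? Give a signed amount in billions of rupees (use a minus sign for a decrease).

Discount-window loan 326 billion rupees: an RBI asset is acquired → +326B.
Government spending 118 billion rupees: only the composition of liabilities changes → 0.
Currency deposit 69 billion rupees: only the composition of liabilities changes → 0.
FX sale 432 billion rupees: an RBI asset is shed → −432B.
Net: 326 + 0 + 0 − 432 = -106 billion.

-106 billion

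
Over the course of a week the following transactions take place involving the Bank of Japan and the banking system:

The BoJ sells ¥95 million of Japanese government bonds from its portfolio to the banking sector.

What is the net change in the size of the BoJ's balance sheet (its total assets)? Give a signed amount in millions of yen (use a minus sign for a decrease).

OMO sale (to banks) ¥95 million: a BoJ asset is shed → −¥95M.

-¥95 million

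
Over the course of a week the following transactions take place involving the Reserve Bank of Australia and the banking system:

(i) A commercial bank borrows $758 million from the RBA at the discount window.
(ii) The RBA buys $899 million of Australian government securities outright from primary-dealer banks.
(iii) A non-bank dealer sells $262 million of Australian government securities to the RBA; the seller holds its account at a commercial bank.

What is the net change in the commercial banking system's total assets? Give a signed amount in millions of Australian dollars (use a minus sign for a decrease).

Discount-window loan $758 million: bank balance sheets expand → +$758M.
OMO purchase (from banks) $899 million: just an asset swap on bank balance sheets → 0.
Asset purchase (from non-banks) $262 million: bank balance sheets expand → +$262M.
Net: 758 + 0 + 262 = +$1020 million.

+$1020 million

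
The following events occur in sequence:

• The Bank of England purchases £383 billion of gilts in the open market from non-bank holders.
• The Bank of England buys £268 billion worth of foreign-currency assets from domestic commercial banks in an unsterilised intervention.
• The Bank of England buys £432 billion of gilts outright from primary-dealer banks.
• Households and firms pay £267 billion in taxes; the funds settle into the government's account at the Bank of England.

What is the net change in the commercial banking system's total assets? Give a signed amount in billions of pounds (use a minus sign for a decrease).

+£116 billion

Asset purchase (from non-banks) £383 billion: bank balance sheets expand → +£383B.
FX purchase £268 billion: just an asset swap on bank balance sheets → 0.
OMO purchase (from banks) £432 billion: just an asset swap on bank balance sheets → 0.
Government account inflow £267 billion: bank balance sheets shrink → −£267B.
Net: 383 + 0 + 0 − 267 = +£116 billion.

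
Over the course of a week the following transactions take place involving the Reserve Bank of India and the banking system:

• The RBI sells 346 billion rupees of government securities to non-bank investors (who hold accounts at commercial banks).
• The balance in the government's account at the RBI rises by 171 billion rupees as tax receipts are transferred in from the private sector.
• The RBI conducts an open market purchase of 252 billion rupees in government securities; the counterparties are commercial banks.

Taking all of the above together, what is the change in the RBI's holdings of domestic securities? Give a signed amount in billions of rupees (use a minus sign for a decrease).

Asset sale (to non-banks) 346 billion rupees: securities removed from the RBI's portfolio → −346B.
Government account inflow 171 billion rupees: the RBI's securities portfolio is untouched → 0.
OMO purchase (from banks) 252 billion rupees: securities added to the RBI's portfolio → +252B.
Net: −346 + 0 + 252 = -94 billion.

-94 billion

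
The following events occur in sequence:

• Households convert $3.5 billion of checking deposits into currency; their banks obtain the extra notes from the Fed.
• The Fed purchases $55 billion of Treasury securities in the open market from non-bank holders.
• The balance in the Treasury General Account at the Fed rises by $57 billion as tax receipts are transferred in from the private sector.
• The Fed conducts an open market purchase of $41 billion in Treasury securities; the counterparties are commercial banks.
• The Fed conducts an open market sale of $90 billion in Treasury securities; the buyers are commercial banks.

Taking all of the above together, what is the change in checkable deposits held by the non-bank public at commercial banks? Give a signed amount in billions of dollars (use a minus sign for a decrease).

-$5.5 billion

Currency withdrawal $3.5 billion: non-bank counterparties' bank balances fall → −$3.5B.
Asset purchase (from non-banks) $55 billion: non-bank counterparties' bank balances rise → +$55B.
Government account inflow $57 billion: non-bank counterparties' bank balances fall → −$57B.
OMO purchase (from banks) $41 billion: the counterparty is a bank, so public deposits are unchanged → 0.
OMO sale (to banks) $90 billion: the counterparty is a bank, so public deposits are unchanged → 0.
Net: −3.5 + 55 − 57 + 0 + 0 = -$5.5 billion.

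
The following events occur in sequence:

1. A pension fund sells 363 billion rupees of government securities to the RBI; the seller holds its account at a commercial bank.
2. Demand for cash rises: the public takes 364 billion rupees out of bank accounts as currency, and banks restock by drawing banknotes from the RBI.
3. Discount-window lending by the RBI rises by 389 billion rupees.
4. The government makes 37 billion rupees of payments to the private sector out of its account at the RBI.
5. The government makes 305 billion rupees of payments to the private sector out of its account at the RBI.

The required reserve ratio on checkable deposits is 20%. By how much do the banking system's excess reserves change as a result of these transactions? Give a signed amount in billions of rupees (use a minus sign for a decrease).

Asset purchase (from non-banks) 363 billion rupees: reserves +363B, deposits +363B.
Currency withdrawal 364 billion rupees: reserves −364B, deposits −364B.
Discount-window loan 389 billion rupees: reserves +389B, deposits 0.
Government spending 37 billion rupees: reserves +37B, deposits +37B.
Government spending 305 billion rupees: reserves +305B, deposits +305B.
Totals: Δreserves = +730B, Δdeposits = +341B.
Δrequired reserves = 20% × +341B = +68.2B.
Δexcess reserves = Δreserves − Δrequired = +730B − (+68.2B) = +661.8 billion.

+661.8 billion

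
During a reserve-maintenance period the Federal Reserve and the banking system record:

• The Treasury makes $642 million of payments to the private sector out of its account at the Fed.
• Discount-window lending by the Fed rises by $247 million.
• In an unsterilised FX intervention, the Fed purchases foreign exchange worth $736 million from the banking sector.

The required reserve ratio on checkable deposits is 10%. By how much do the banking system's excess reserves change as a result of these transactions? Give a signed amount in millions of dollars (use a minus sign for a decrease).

+$1560.8 million

Government spending $642 million: reserves +$642M, deposits +$642M.
Discount-window loan $247 million: reserves +$247M, deposits 0.
FX purchase $736 million: reserves +$736M, deposits 0.
Totals: Δreserves = +$1625M, Δdeposits = +$642M.
Δrequired reserves = 10% × +$642M = +$64.2M.
Δexcess reserves = Δreserves − Δrequired = +$1625M − (+$64.2M) = +$1560.8 million.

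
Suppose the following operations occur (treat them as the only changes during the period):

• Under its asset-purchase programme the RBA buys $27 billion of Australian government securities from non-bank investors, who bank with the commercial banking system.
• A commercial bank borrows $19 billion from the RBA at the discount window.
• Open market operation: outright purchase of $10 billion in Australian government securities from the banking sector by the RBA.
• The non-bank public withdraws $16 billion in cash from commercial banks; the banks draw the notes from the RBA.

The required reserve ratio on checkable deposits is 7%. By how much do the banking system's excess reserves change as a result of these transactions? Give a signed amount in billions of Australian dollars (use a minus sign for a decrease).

+$39.23 billion

Asset purchase (from non-banks) $27 billion: reserves +$27B, deposits +$27B.
Discount-window loan $19 billion: reserves +$19B, deposits 0.
OMO purchase (from banks) $10 billion: reserves +$10B, deposits 0.
Currency withdrawal $16 billion: reserves −$16B, deposits −$16B.
Totals: Δreserves = +$40B, Δdeposits = +$11B.
Δrequired reserves = 7% × +$11B = +$0.77B.
Δexcess reserves = Δreserves − Δrequired = +$40B − (+$0.77B) = +$39.23 billion.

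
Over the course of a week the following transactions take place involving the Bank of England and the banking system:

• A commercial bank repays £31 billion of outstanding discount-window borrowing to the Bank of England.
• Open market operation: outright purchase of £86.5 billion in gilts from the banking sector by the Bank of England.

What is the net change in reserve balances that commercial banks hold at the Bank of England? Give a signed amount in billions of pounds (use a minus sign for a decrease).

+£55.5 billion

Bank of England balance sheet:
  Assets:      Securities +£86.5B, Loans to banks −£31B
  Liabilities: Bank reserves +£55.5B
So the change in reserve balances that commercial banks hold at the Bank of England is +£55.5 billion.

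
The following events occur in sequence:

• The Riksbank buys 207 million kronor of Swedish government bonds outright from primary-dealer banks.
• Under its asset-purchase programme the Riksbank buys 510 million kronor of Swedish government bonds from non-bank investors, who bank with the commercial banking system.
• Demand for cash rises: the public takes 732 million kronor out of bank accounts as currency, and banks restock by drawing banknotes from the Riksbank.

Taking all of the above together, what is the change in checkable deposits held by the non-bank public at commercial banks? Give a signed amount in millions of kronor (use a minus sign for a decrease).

-222 million

OMO purchase (from banks) 207 million kronor: the counterparty is a bank, so public deposits are unchanged → 0.
Asset purchase (from non-banks) 510 million kronor: non-bank counterparties' bank balances rise → +510M.
Currency withdrawal 732 million kronor: non-bank counterparties' bank balances fall → −732M.
Net: 0 + 510 − 732 = -222 million.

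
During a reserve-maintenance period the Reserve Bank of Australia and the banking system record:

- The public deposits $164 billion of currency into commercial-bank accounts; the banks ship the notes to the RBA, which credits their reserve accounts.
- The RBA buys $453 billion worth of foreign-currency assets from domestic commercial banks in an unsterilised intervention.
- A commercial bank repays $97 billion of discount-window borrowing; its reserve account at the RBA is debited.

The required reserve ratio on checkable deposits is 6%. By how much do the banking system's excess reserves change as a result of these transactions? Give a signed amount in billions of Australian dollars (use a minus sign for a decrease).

+$510.16 billion

Currency deposit $164 billion: reserves +$164B, deposits +$164B.
FX purchase $453 billion: reserves +$453B, deposits 0.
Discount-window repayment $97 billion: reserves −$97B, deposits 0.
Totals: Δreserves = +$520B, Δdeposits = +$164B.
Δrequired reserves = 6% × +$164B = +$9.84B.
Δexcess reserves = Δreserves − Δrequired = +$520B − (+$9.84B) = +$510.16 billion.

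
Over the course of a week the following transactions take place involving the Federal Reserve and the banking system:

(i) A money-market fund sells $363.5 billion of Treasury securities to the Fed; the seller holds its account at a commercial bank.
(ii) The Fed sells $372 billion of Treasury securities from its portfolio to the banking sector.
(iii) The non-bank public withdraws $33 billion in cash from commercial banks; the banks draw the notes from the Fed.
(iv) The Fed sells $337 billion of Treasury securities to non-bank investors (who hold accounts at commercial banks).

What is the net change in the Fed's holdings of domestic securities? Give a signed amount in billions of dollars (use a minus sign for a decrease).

Fed balance sheet:
  Assets:      Securities −$345.5B
  Liabilities: Bank reserves −$378.5B, Currency in circulation +$33B
So the change in the Fed's holdings of domestic securities is -$345.5 billion.

-$345.5 billion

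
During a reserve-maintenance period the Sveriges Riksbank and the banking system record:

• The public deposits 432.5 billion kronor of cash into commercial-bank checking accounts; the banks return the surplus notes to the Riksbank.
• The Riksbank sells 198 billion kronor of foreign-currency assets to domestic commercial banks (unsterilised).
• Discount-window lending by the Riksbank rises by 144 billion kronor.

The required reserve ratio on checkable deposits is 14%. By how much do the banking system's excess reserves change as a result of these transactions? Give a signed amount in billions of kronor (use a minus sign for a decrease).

+317.95 billion

Currency deposit 432.5 billion kronor: reserves +432.5B, deposits +432.5B.
FX sale 198 billion kronor: reserves −198B, deposits 0.
Discount-window loan 144 billion kronor: reserves +144B, deposits 0.
Totals: Δreserves = +378.5B, Δdeposits = +432.5B.
Δrequired reserves = 14% × +432.5B = +60.55B.
Δexcess reserves = Δreserves − Δrequired = +378.5B − (+60.55B) = +317.95 billion.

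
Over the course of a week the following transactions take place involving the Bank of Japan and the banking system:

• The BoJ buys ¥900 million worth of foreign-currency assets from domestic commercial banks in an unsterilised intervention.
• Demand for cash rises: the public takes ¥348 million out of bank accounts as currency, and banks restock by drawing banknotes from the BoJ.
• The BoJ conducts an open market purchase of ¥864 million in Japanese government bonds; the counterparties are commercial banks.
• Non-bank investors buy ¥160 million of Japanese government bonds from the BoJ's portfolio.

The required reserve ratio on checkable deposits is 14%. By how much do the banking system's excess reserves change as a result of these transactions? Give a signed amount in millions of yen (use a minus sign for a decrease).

+¥1327.12 million

FX purchase ¥900 million: reserves +¥900M, deposits 0.
Currency withdrawal ¥348 million: reserves −¥348M, deposits −¥348M.
OMO purchase (from banks) ¥864 million: reserves +¥864M, deposits 0.
Asset sale (to non-banks) ¥160 million: reserves −¥160M, deposits −¥160M.
Totals: Δreserves = +¥1256M, Δdeposits = −¥508M.
Δrequired reserves = 14% × −¥508M = −¥71.12M.
Δexcess reserves = Δreserves − Δrequired = +¥1256M − (−¥71.12M) = +¥1327.12 million.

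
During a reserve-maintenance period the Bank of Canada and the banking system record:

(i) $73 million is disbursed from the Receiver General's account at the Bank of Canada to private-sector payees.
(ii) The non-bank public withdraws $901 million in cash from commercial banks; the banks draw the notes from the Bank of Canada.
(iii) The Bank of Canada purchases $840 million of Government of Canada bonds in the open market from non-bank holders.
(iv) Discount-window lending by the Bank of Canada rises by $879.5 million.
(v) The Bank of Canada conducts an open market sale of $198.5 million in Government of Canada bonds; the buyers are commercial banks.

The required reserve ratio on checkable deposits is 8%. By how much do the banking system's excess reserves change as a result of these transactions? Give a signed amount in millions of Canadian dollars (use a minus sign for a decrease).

Government spending $73 million: reserves +$73M, deposits +$73M.
Currency withdrawal $901 million: reserves −$901M, deposits −$901M.
Asset purchase (from non-banks) $840 million: reserves +$840M, deposits +$840M.
Discount-window loan $879.5 million: reserves +$879.5M, deposits 0.
OMO sale (to banks) $198.5 million: reserves −$198.5M, deposits 0.
Totals: Δreserves = +$693M, Δdeposits = +$12M.
Δrequired reserves = 8% × +$12M = +$0.96M.
Δexcess reserves = Δreserves − Δrequired = +$693M − (+$0.96M) = +$692.04 million.

+$692.04 million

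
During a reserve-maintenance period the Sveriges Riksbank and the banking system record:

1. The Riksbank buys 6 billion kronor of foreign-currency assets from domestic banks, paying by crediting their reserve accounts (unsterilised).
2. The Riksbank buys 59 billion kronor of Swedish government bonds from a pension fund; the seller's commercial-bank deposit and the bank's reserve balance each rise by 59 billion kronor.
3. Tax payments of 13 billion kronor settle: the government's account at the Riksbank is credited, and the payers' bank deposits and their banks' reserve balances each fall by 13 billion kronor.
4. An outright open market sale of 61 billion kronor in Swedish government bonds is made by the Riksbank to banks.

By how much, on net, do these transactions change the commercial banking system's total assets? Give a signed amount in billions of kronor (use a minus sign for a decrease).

FX purchase 6 billion kronor: just an asset swap on bank balance sheets → 0.
Asset purchase (from non-banks) 59 billion kronor: bank balance sheets expand → +59B.
Government account inflow 13 billion kronor: bank balance sheets shrink → −13B.
OMO sale (to banks) 61 billion kronor: just an asset swap on bank balance sheets → 0.
Net: 0 + 59 − 13 + 0 = +46 billion.

+46 billion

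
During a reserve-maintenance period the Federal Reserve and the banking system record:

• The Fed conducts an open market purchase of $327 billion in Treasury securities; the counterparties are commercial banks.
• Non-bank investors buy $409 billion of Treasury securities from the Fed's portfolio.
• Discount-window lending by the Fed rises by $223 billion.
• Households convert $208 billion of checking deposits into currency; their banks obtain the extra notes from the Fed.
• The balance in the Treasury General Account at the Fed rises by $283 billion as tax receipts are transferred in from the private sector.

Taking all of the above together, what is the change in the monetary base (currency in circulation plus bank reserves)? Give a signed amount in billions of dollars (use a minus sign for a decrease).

-$142 billion

Fed balance sheet:
  Assets:      Securities −$82B, Loans to banks +$223B
  Liabilities: Bank reserves −$350B, Currency in circulation +$208B, Government deposits +$283B
Monetary base = currency + reserves: +$208B + (−$350B) = -$142 billion.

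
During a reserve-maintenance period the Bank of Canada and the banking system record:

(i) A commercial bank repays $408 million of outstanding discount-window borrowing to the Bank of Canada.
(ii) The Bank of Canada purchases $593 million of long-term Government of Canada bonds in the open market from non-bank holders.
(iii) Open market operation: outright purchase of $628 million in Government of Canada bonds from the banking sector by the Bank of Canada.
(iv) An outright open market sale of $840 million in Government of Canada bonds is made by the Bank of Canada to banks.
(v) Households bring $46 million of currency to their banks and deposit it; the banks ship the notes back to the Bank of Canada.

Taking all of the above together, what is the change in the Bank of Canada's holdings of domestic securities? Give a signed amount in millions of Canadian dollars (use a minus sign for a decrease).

Bank of Canada balance sheet:
  Assets:      Securities +$381M, Loans to banks −$408M
  Liabilities: Bank reserves +$19M, Currency in circulation −$46M
So the change in the Bank of Canada's holdings of domestic securities is +$381 million.

+$381 million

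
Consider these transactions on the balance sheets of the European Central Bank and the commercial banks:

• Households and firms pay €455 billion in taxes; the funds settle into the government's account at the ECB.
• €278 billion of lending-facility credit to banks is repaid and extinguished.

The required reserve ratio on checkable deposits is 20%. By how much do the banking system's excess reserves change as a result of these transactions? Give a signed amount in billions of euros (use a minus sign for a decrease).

Government account inflow €455 billion: reserves −€455B, deposits −€455B.
Discount-window repayment €278 billion: reserves −€278B, deposits 0.
Totals: Δreserves = −€733B, Δdeposits = −€455B.
Δrequired reserves = 20% × −€455B = −€91B.
Δexcess reserves = Δreserves − Δrequired = −€733B − (−€91B) = -€642 billion.

-€642 billion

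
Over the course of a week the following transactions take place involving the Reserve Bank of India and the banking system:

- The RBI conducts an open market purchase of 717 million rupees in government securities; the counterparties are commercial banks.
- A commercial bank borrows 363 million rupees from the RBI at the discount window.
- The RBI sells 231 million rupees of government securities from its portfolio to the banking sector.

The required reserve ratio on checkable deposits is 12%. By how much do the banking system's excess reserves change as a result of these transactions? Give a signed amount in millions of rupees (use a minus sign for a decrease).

+849 million

OMO purchase (from banks) 717 million rupees: reserves +717M, deposits 0.
Discount-window loan 363 million rupees: reserves +363M, deposits 0.
OMO sale (to banks) 231 million rupees: reserves −231M, deposits 0.
Totals: Δreserves = +849M, Δdeposits = 0.
Δrequired reserves = 12% × 0 = 0.
Δexcess reserves = Δreserves − Δrequired = +849M − (0) = +849 million.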